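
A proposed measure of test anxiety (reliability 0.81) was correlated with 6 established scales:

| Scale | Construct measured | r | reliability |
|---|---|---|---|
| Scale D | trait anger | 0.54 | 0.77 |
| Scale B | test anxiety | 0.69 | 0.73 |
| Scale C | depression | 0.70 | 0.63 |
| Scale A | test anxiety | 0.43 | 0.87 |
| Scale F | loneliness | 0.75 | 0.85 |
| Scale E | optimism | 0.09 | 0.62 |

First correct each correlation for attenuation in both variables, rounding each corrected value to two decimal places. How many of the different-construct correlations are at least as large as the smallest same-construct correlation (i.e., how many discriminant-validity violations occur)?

3

Disattenuated r (r / √(r_scale · r_new)):
  Scale D (disc): 0.54 / √(0.77·0.81) = 0.68
  Scale B (conv): 0.69 / √(0.73·0.81) = 0.90
  Scale C (disc): 0.70 / √(0.63·0.81) = 0.98
  Scale A (conv): 0.43 / √(0.87·0.81) = 0.51
  Scale F (disc): 0.75 / √(0.85·0.81) = 0.90
  Scale E (disc): 0.09 / √(0.62·0.81) = 0.13
Smallest convergent = 0.51. Discriminant values: 0.68, 0.98, 0.90, 0.13; count ≥ 0.51 → 3.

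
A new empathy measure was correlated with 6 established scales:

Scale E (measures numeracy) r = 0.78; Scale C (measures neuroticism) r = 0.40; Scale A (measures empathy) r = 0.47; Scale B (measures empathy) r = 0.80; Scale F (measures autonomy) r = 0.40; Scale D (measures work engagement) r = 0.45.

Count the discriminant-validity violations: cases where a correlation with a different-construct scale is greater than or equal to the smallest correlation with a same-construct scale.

Convergent (same construct = empathy): Scale A, Scale B.
Smallest convergent = 0.47. Discriminant values: 0.78, 0.40, 0.40, 0.45; count ≥ 0.47 → 1.

1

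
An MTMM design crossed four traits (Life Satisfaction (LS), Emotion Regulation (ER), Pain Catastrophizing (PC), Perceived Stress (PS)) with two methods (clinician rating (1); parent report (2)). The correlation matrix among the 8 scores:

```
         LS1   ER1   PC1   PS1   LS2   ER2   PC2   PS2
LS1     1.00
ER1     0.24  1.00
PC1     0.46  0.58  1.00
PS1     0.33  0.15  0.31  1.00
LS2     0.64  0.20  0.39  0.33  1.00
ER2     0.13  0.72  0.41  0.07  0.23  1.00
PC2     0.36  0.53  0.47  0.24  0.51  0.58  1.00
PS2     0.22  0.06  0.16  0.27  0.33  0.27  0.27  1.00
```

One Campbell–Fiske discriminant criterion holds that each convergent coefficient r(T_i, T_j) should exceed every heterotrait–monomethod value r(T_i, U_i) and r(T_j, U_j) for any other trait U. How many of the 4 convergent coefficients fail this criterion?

Checking each validity diagonal entry against its comparison values:
LS (methods 1·2): 0.64 vs {0.24, 0.23, 0.46, 0.51, 0.33, 0.33} → pass.
ER (methods 1·2): 0.72 vs {0.24, 0.23, 0.58, 0.58, 0.15, 0.27} → pass.
PC (methods 1·2): 0.47 vs {0.46, 0.51, 0.58, 0.58, 0.31, 0.27} → fail.
PS (methods 1·2): 0.27 vs {0.33, 0.33, 0.15, 0.27, 0.31, 0.27} → fail.
2 of 4 fail.

2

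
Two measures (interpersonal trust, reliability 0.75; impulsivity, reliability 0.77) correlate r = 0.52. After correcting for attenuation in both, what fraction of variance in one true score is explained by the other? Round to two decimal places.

Disattenuated r = 0.52 / √(0.75 × 0.77) = 0.52 / 0.7599 = 0.6843.
Shared true-score variance = 0.6843² = 0.4683 ≈ 0.47.

0.47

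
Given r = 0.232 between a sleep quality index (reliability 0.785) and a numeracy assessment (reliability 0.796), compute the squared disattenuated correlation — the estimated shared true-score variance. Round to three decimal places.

Disattenuated r = 0.232 / √(0.785 × 0.796) = 0.232 / 0.7905 = 0.2935.
Shared true-score variance = 0.2935² = 0.0861 ≈ 0.086.

0.086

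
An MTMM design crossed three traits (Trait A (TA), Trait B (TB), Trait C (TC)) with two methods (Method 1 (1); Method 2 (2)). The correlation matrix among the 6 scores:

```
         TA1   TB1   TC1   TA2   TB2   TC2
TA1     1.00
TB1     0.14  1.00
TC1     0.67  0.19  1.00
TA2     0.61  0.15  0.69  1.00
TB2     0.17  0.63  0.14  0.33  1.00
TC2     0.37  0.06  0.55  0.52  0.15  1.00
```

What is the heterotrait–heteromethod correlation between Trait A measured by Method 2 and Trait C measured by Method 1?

Different traits and methods: r(TA2, TC1) = 0.69.

0.69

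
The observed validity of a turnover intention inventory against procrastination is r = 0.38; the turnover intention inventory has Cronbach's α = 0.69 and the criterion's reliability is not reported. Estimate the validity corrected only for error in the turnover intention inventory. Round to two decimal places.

0.46

Single correction: r_c = r_obs / √r_xx = 0.38 / √0.69 = 0.38 / 0.8307 ≈ 0.46.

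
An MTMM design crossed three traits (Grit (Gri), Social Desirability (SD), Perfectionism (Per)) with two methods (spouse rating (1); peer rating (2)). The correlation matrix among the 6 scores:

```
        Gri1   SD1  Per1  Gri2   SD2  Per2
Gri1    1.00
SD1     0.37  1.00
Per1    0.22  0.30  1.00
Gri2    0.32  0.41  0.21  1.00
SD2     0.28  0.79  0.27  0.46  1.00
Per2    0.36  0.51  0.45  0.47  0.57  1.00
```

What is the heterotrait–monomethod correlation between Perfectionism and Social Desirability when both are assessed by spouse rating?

0.30

Different traits, same method: r(Per1, SD1) = 0.30.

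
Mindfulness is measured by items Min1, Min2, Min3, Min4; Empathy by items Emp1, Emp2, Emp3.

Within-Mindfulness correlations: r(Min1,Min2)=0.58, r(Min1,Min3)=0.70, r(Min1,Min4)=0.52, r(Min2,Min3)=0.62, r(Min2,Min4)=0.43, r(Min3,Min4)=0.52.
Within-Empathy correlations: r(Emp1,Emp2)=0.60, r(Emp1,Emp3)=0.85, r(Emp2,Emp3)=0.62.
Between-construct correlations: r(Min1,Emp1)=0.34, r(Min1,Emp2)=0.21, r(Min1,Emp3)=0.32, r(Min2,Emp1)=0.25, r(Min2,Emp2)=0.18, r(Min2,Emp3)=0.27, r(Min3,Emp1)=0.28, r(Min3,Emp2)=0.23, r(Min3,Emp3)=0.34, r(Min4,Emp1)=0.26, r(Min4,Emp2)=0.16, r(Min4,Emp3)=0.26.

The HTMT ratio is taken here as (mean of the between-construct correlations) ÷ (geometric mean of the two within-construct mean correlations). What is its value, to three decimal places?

0.415

Mean heterotrait r = 3.10/12 = 0.2583.
Mean within-Min = 3.37/6 = 0.5617; mean within-Emp = 2.07/3 = 0.6900.
Geometric mean = √(0.5617 × 0.6900) = 0.6226.
HTMT = 0.2583 / 0.6226 = 0.415.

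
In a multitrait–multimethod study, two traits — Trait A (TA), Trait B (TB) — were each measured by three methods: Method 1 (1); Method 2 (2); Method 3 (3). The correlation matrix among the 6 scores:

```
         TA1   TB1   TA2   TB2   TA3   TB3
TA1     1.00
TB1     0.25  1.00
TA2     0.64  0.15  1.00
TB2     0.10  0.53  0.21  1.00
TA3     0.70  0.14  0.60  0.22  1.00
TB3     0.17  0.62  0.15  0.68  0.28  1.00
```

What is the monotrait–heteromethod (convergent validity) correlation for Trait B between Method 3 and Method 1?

Same trait (TB), different methods: r(TB3, TB1) = 0.62.

0.62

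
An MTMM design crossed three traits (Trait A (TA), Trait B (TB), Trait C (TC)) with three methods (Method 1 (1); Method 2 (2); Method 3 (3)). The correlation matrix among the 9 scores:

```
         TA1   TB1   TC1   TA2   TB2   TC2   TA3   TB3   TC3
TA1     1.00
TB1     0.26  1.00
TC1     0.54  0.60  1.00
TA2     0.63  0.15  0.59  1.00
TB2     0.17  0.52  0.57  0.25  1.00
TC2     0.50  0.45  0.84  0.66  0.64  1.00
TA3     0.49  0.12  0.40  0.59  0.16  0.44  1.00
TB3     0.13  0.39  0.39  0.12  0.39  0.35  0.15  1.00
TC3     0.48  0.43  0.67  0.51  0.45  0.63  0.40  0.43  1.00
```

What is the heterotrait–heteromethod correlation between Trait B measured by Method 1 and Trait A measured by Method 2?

0.15

Different traits and methods: r(TB1, TA2) = 0.15.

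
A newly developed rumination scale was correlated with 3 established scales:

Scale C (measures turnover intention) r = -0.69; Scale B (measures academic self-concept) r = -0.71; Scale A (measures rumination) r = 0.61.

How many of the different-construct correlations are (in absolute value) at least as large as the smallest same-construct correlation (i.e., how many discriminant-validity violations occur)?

Convergent (same construct = rumination): Scale A.
Smallest convergent = 0.61. Discriminant |r|: 0.69, 0.71; count ≥ 0.61 → 2.

2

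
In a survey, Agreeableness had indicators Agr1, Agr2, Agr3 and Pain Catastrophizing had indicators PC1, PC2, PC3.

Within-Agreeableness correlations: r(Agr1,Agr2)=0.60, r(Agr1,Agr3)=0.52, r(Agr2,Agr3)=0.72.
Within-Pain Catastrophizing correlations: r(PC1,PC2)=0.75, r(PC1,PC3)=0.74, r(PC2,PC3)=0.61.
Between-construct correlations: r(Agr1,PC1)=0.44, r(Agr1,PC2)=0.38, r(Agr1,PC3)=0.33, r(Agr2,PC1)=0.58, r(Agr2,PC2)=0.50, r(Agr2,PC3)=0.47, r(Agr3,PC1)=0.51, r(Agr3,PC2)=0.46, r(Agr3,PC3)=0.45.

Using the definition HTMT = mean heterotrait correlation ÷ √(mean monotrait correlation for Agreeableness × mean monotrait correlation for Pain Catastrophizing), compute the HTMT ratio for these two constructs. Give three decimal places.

Mean heterotrait r = 4.12/9 = 0.4578.
Mean within-Agr = 1.84/3 = 0.6133; mean within-PC = 2.10/3 = 0.7000.
Geometric mean = √(0.6133 × 0.7000) = 0.6552.
HTMT = 0.4578 / 0.6552 = 0.699.

0.699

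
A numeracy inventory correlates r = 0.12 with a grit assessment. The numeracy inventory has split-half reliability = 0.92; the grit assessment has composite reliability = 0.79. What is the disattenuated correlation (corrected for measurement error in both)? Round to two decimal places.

0.14

r_true = r_obs / √(r_xx · r_yy) = 0.12 / √(0.92 × 0.79) = 0.12 / √0.7268 = 0.12 / 0.8525 ≈ 0.14.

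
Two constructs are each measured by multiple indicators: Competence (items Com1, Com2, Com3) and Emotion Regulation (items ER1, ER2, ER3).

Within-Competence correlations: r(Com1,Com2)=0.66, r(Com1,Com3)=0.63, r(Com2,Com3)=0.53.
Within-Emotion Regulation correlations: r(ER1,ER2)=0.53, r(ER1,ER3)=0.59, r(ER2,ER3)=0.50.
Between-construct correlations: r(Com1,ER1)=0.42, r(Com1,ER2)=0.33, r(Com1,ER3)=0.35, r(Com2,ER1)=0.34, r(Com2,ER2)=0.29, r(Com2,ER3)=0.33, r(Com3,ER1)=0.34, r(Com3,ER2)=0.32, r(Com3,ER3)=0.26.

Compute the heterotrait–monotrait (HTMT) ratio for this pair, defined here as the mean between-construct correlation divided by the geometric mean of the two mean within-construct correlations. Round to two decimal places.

0.58

Mean heterotrait r = 2.98/9 = 0.3311.
Mean within-Com = 1.82/3 = 0.6067; mean within-ER = 1.62/3 = 0.5400.
Geometric mean = √(0.6067 × 0.5400) = 0.5724.
HTMT = 0.3311 / 0.5724 = 0.58.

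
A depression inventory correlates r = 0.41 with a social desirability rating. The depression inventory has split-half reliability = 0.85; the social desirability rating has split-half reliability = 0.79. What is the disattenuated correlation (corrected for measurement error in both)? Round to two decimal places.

0.50

r_true = r_obs / √(r_xx · r_yy) = 0.41 / √(0.85 × 0.79) = 0.41 / √0.6715 = 0.41 / 0.8195 ≈ 0.50.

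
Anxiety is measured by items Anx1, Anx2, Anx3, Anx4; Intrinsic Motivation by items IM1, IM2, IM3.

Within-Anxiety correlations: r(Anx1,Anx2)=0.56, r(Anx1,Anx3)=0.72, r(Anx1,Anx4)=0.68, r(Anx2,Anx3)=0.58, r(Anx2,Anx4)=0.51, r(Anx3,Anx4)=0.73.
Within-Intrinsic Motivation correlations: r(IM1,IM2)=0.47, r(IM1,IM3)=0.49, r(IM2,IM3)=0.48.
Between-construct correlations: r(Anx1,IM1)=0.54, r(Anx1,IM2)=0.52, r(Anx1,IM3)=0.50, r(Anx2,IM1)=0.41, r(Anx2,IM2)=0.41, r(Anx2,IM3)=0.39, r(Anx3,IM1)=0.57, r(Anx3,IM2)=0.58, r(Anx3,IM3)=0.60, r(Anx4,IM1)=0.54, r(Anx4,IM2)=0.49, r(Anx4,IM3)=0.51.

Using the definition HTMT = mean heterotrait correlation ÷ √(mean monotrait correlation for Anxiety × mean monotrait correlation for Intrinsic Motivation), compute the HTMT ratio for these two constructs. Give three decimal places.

Mean between = 6.06/12 = 0.5050.
Mean within-Anx = 3.78/6 = 0.6300; mean within-IM = 1.44/3 = 0.4800.
Geometric mean = √(0.6300 × 0.4800) = 0.5499.
HTMT = 0.5050 / 0.5499 = 0.918.

0.918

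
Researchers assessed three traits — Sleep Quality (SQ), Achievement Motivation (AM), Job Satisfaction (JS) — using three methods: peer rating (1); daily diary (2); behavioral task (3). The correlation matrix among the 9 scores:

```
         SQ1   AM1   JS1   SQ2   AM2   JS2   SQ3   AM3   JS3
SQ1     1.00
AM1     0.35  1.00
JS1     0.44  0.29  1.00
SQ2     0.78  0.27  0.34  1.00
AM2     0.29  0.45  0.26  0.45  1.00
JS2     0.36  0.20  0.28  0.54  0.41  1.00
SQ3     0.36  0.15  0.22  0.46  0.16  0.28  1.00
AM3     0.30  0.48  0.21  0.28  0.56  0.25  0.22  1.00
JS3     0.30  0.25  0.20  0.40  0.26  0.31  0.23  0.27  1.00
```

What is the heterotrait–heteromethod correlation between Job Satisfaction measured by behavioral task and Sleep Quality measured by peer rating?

Different traits and methods: r(JS3, SQ1) = 0.30.

0.30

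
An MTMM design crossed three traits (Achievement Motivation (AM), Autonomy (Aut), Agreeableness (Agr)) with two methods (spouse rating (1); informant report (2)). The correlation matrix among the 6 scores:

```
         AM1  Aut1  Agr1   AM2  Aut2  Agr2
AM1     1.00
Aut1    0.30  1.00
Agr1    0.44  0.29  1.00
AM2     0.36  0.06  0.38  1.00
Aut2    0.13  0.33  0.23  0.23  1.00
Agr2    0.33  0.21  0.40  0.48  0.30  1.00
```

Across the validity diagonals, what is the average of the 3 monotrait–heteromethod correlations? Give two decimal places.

0.36

Convergent values: 0.36, 0.33, 0.40; mean = 1.09/3 = 0.36.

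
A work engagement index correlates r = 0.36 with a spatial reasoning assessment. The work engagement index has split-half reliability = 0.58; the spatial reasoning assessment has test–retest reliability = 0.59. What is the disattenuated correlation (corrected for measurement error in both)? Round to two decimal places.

r_true = r_obs / √(r_xx · r_yy) = 0.36 / √(0.58 × 0.59) = 0.36 / √0.3422 = 0.36 / 0.5850 ≈ 0.62.

0.62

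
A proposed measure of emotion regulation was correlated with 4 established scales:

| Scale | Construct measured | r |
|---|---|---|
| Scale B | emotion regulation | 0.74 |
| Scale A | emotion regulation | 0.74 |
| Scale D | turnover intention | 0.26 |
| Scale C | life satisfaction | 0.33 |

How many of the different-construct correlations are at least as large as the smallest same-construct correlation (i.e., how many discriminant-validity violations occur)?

Convergent (same construct = emotion regulation): Scale B, Scale A.
Smallest convergent = 0.74. Discriminant values: 0.26, 0.33; count ≥ 0.74 → 0.

0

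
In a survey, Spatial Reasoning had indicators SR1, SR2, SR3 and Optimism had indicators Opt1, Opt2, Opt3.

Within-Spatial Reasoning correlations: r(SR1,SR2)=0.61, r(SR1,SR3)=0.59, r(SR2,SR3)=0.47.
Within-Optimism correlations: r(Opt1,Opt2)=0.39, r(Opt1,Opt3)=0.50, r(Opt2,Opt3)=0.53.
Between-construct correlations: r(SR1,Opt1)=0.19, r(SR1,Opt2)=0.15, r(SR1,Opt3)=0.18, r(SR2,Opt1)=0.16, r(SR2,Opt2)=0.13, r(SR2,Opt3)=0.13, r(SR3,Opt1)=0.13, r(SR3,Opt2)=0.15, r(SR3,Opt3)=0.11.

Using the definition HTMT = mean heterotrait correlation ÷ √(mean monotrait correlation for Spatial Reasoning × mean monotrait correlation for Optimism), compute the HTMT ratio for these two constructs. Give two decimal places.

Between-construct mean = 1.33/9 = 0.1478.
Mean within-SR = 1.67/3 = 0.5567; mean within-Opt = 1.42/3 = 0.4733.
Geometric mean = √(0.5567 × 0.4733) = 0.5133.
HTMT = 0.1478 / 0.5133 = 0.29.

0.29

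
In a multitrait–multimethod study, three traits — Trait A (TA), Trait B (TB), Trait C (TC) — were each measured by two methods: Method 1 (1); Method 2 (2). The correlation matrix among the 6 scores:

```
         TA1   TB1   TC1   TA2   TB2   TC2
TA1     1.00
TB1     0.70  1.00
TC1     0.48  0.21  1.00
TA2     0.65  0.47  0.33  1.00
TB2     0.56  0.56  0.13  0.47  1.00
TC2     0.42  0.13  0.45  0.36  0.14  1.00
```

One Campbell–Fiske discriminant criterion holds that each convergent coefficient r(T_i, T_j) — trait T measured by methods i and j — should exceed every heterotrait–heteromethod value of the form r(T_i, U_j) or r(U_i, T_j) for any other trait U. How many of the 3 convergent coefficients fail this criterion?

1

Checking each validity diagonal entry against its comparison values:
TA (methods 1·2): 0.65 vs {0.56, 0.47, 0.42, 0.33} → pass.
TB (methods 1·2): 0.56 vs {0.47, 0.56, 0.13, 0.13} → fail.
TC (methods 1·2): 0.45 vs {0.33, 0.42, 0.13, 0.13} → pass.
1 of 3 fail.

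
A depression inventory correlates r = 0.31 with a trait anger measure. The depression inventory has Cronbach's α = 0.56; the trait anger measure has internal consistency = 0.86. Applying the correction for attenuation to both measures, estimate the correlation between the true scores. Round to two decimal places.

r_true = r_obs / √(r_xx · r_yy) = 0.31 / √(0.56 × 0.86) = 0.31 / √0.4816 = 0.31 / 0.6940 ≈ 0.45.

0.45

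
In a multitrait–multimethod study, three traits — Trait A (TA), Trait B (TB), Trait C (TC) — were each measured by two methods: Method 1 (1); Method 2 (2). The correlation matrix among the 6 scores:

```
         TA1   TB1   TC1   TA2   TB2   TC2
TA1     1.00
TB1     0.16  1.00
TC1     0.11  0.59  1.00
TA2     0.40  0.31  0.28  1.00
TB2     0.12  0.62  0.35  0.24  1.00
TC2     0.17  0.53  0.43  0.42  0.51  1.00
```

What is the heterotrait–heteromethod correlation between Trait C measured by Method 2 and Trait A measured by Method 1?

Different traits and methods: r(TC2, TA1) = 0.17.

0.17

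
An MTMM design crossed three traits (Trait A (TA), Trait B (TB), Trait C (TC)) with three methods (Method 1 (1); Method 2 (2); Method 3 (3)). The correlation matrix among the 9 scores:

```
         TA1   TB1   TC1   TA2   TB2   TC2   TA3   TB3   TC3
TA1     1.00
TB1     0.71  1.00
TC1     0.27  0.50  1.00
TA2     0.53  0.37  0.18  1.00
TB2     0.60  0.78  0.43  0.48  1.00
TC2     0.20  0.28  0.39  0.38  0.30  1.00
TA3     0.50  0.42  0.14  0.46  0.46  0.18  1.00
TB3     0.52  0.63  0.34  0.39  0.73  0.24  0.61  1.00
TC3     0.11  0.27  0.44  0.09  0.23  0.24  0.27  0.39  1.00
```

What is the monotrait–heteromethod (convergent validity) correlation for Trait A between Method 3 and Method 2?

Same trait (TA), different methods: r(TA3, TA2) = 0.46.

0.46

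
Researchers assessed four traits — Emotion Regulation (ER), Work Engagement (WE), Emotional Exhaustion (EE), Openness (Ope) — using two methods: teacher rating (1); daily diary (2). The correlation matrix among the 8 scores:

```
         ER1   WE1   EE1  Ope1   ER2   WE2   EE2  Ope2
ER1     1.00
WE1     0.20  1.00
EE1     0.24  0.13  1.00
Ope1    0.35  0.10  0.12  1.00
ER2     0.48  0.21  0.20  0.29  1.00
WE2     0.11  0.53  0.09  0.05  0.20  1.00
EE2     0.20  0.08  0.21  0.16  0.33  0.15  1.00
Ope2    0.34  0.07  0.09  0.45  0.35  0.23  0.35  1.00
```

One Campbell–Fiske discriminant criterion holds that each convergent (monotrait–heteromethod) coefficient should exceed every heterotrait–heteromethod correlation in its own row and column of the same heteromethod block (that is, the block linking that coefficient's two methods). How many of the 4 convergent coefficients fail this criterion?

0

Convergent coefficients and their comparison sets:
ER (methods 1·2): 0.48 vs {0.11, 0.21, 0.20, 0.20, 0.34, 0.29} → pass.
WE (methods 1·2): 0.53 vs {0.21, 0.11, 0.08, 0.09, 0.07, 0.05} → pass.
EE (methods 1·2): 0.21 vs {0.20, 0.20, 0.09, 0.08, 0.09, 0.16} → pass.
Ope (methods 1·2): 0.45 vs {0.29, 0.34, 0.05, 0.07, 0.16, 0.09} → pass.
0 of 4 fail.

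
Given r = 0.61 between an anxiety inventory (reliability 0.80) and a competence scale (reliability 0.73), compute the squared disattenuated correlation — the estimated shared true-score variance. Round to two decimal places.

Disattenuated r = 0.61 / √(0.80 × 0.73) = 0.61 / 0.7642 = 0.7982.
Shared true-score variance = 0.7982² = 0.6371 ≈ 0.64.

0.64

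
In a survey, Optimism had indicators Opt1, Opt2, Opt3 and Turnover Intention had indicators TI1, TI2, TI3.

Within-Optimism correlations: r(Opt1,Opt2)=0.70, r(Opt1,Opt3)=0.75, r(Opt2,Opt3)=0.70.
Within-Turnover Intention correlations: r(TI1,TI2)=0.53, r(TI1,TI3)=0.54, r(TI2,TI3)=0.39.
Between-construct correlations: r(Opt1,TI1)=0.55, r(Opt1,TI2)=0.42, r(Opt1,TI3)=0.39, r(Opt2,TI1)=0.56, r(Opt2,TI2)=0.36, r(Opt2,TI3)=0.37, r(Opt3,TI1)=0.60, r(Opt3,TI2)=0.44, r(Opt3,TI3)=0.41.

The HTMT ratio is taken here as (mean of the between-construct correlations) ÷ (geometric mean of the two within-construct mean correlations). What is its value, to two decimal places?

Mean between = 4.10/9 = 0.4556.
Mean within-Opt = 2.15/3 = 0.7167; mean within-TI = 1.46/3 = 0.4867.
Geometric mean = √(0.7167 × 0.4867) = 0.5906.
HTMT = 0.4556 / 0.5906 = 0.77.

0.77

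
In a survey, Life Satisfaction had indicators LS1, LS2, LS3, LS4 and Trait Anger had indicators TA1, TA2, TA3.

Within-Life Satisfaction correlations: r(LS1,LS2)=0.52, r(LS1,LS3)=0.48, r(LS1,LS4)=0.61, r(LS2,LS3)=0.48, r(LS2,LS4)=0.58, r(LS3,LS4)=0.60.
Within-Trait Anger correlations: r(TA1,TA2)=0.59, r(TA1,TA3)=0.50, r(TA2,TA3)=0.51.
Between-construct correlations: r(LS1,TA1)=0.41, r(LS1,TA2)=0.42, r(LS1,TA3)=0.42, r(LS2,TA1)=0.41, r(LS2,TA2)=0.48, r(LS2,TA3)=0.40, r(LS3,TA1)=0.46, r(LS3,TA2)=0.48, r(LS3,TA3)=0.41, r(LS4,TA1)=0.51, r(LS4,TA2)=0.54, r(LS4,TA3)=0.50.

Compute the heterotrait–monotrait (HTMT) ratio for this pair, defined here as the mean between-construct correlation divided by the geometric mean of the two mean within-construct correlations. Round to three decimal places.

Mean between = 5.44/12 = 0.4533.
Mean within-LS = 3.27/6 = 0.5450; mean within-TA = 1.60/3 = 0.5333.
Geometric mean = √(0.5450 × 0.5333) = 0.5391.
HTMT = 0.4533 / 0.5391 = 0.841.

0.841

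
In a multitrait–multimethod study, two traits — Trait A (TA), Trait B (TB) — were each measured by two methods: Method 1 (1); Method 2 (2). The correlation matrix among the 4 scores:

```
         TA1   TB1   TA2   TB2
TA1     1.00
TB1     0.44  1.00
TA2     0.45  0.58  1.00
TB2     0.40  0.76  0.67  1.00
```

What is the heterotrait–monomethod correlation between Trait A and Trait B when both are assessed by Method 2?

0.67

Different traits, same method: r(TA2, TB2) = 0.67.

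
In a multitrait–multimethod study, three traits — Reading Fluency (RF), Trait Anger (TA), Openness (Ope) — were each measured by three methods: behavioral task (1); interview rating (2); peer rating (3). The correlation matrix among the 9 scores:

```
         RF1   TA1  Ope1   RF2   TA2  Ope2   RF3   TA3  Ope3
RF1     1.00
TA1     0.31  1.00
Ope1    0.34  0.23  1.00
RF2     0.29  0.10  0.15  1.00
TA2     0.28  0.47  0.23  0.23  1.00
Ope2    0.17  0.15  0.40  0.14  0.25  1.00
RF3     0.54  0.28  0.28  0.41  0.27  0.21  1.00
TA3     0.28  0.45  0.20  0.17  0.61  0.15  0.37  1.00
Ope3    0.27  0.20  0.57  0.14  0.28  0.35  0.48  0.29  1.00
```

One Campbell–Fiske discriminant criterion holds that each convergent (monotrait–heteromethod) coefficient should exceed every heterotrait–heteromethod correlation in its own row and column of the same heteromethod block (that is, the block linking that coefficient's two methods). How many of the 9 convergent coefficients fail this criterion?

Each convergent coefficient versus the relevant comparison correlations:
RF (methods 1·2): 0.29 vs {0.28, 0.10, 0.17, 0.15} → pass.
RF (methods 1·3): 0.54 vs {0.28, 0.28, 0.27, 0.28} → pass.
RF (methods 2·3): 0.41 vs {0.17, 0.27, 0.14, 0.21} → pass.
TA (methods 1·2): 0.47 vs {0.10, 0.28, 0.15, 0.23} → pass.
TA (methods 1·3): 0.45 vs {0.28, 0.28, 0.20, 0.20} → pass.
TA (methods 2·3): 0.61 vs {0.27, 0.17, 0.28, 0.15} → pass.
Ope (methods 1·2): 0.40 vs {0.15, 0.17, 0.23, 0.15} → pass.
Ope (methods 1·3): 0.57 vs {0.28, 0.27, 0.20, 0.20} → pass.
Ope (methods 2·3): 0.35 vs {0.21, 0.14, 0.15, 0.28} → pass.
0 of 9 fail.

0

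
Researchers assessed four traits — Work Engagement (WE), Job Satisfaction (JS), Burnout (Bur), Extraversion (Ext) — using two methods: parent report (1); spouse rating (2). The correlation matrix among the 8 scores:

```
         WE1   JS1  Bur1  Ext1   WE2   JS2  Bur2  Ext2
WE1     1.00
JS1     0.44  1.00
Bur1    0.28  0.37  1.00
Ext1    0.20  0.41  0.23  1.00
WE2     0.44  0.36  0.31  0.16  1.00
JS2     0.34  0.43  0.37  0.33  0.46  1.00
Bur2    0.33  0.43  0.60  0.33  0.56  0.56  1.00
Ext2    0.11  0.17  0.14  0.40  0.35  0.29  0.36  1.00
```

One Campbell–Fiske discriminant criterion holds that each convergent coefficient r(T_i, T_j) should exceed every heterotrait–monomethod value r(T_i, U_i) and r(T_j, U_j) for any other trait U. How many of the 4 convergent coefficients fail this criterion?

3

Checking each validity diagonal entry against its comparison values:
WE (methods 1·2): 0.44 vs {0.44, 0.46, 0.28, 0.56, 0.20, 0.35} → fail.
JS (methods 1·2): 0.43 vs {0.44, 0.46, 0.37, 0.56, 0.41, 0.29} → fail.
Bur (methods 1·2): 0.60 vs {0.28, 0.56, 0.37, 0.56, 0.23, 0.36} → pass.
Ext (methods 1·2): 0.40 vs {0.20, 0.35, 0.41, 0.29, 0.23, 0.36} → fail.
3 of 4 fail.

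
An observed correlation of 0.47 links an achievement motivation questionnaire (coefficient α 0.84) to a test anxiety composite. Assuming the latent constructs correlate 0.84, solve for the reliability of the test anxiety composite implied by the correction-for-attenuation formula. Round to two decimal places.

r_true = r_obs / √(r_xx · r_yy) ⇒ 0.84 = 0.47 / √(0.84 · r_yy).
√(0.84 · r_yy) = 0.47 / 0.84 = 0.5595; 0.84 · r_yy = 0.3130; r_yy = 0.3130 / 0.84 ≈ 0.37.

0.37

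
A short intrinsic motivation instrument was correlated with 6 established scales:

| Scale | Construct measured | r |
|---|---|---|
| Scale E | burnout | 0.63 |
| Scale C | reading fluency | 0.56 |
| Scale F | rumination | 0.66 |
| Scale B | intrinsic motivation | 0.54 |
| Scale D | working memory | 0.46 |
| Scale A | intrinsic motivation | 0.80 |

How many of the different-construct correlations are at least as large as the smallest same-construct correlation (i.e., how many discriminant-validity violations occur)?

Convergent (same construct = intrinsic motivation): Scale B, Scale A.
Smallest convergent = 0.54. Discriminant values: 0.63, 0.56, 0.66, 0.46; count ≥ 0.54 → 3.

3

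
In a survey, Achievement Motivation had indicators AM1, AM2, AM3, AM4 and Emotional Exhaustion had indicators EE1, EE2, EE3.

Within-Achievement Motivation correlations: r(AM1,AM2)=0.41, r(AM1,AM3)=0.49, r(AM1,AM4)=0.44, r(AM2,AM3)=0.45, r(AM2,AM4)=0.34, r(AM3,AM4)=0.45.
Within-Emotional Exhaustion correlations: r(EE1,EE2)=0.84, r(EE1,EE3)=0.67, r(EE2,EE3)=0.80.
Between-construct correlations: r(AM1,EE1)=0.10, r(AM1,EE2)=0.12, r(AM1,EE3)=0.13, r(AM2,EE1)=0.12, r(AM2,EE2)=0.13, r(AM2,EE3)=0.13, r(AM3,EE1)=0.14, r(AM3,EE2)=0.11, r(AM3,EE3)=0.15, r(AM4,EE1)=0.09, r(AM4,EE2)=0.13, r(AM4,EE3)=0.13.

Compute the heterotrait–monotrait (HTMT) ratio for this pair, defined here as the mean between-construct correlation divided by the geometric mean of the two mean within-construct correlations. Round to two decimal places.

0.21

Between-construct mean = 1.48/12 = 0.1233.
Mean within-AM = 2.58/6 = 0.4300; mean within-EE = 2.31/3 = 0.7700.
Geometric mean = √(0.4300 × 0.7700) = 0.5754.
HTMT = 0.1233 / 0.5754 = 0.21.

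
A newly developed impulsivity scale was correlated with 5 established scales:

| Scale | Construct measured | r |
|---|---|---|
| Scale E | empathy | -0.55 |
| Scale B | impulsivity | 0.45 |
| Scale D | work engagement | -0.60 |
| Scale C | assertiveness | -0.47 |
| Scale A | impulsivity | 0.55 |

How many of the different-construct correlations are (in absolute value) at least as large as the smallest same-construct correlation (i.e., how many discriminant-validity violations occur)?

3

Convergent (same construct = impulsivity): Scale B, Scale A.
Smallest convergent = 0.45. Discriminant |r|: 0.55, 0.60, 0.47; count ≥ 0.45 → 3.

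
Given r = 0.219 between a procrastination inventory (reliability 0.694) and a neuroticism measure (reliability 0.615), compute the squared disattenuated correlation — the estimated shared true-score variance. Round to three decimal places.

Disattenuated r = 0.219 / √(0.694 × 0.615) = 0.219 / 0.6533 = 0.3352.
Shared true-score variance = 0.3352² = 0.1124 ≈ 0.112.

0.112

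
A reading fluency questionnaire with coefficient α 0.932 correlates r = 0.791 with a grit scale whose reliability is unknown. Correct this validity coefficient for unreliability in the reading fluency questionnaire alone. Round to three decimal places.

0.819

Single correction: r_c = r_obs / √r_xx = 0.791 / √0.932 = 0.791 / 0.9654 ≈ 0.819.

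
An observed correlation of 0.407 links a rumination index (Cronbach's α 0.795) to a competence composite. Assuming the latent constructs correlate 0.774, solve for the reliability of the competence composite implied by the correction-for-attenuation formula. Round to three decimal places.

r_true = r_obs / √(r_xx · r_yy) ⇒ 0.774 = 0.407 / √(0.795 · r_yy).
√(0.795 · r_yy) = 0.407 / 0.774 = 0.5258; 0.795 · r_yy = 0.2765; r_yy = 0.2765 / 0.795 ≈ 0.348.

0.348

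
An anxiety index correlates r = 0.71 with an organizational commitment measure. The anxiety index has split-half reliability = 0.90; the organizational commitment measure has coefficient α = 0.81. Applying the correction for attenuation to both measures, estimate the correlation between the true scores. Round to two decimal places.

r_true = r_obs / √(r_xx · r_yy) = 0.71 / √(0.90 × 0.81) = 0.71 / √0.7290 = 0.71 / 0.8538 ≈ 0.83.

0.83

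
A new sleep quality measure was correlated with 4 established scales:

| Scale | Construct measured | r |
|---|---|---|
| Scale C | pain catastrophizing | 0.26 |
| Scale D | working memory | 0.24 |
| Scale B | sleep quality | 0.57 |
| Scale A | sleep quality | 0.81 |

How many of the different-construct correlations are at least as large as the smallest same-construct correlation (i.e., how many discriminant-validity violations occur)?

Convergent (same construct = sleep quality): Scale B, Scale A.
Smallest convergent = 0.57. Discriminant values: 0.26, 0.24; count ≥ 0.57 → 0.

0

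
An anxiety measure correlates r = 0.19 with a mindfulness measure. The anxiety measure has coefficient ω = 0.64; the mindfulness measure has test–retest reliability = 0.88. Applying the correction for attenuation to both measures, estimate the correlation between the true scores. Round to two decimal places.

r_true = r_obs / √(r_xx · r_yy) = 0.19 / √(0.64 × 0.88) = 0.19 / √0.5632 = 0.19 / 0.7505 ≈ 0.25.

0.25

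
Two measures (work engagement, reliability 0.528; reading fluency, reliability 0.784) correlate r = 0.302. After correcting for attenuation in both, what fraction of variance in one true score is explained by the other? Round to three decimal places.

Disattenuated r = 0.302 / √(0.528 × 0.784) = 0.302 / 0.6434 = 0.4694.
Shared true-score variance = 0.4694² = 0.2203 ≈ 0.220.

0.220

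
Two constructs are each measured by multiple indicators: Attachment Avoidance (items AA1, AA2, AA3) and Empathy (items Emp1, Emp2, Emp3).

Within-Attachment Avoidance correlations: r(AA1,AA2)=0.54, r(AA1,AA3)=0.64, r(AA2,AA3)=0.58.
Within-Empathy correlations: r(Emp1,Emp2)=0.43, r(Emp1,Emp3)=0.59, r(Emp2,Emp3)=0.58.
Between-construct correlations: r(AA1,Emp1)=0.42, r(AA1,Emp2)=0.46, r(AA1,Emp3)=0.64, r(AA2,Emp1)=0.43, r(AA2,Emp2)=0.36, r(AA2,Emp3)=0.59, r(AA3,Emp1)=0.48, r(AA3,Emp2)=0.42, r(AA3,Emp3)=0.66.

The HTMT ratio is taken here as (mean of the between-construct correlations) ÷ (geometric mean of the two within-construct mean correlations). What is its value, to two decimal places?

0.89

Mean between = 4.46/9 = 0.4956.
Mean within-AA = 1.76/3 = 0.5867; mean within-Emp = 1.60/3 = 0.5333.
Geometric mean = √(0.5867 × 0.5333) = 0.5594.
HTMT = 0.4956 / 0.5594 = 0.89.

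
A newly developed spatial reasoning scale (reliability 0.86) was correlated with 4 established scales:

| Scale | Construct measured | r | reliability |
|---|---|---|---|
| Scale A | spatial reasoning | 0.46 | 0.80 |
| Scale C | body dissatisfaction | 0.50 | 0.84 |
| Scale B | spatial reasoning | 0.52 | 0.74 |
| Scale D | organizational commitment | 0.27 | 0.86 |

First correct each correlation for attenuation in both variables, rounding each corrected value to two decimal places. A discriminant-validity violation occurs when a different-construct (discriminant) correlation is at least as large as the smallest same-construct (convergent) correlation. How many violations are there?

Disattenuated r (r / √(r_scale · r_new)):
  Scale A (conv): 0.46 / √(0.80·0.86) = 0.55
  Scale C (disc): 0.50 / √(0.84·0.86) = 0.59
  Scale B (conv): 0.52 / √(0.74·0.86) = 0.65
  Scale D (disc): 0.27 / √(0.86·0.86) = 0.31
Smallest convergent = 0.55. Discriminant values: 0.59, 0.31; count ≥ 0.55 → 1.

1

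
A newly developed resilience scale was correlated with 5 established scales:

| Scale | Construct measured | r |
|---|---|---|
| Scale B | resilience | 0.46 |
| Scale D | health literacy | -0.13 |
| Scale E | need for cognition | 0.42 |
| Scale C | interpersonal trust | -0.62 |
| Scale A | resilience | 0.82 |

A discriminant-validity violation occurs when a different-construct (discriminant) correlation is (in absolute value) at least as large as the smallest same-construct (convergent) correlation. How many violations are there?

Convergent (same construct = resilience): Scale B, Scale A.
Smallest convergent = 0.46. Discriminant |r|: 0.13, 0.42, 0.62; count ≥ 0.46 → 1.

1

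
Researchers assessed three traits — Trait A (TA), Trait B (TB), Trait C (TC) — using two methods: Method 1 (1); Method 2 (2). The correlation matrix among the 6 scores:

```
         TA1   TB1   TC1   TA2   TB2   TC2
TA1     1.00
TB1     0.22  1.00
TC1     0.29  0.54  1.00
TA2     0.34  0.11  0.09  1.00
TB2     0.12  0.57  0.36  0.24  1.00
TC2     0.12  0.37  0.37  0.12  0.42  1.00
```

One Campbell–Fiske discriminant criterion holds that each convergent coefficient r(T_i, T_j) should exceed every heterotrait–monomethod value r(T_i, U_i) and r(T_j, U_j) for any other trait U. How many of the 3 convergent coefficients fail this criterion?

Convergent coefficients and their comparison sets:
TA (methods 1·2): 0.34 vs {0.22, 0.24, 0.29, 0.12} → pass.
TB (methods 1·2): 0.57 vs {0.22, 0.24, 0.54, 0.42} → pass.
TC (methods 1·2): 0.37 vs {0.29, 0.12, 0.54, 0.42} → fail.
1 of 3 fail.

1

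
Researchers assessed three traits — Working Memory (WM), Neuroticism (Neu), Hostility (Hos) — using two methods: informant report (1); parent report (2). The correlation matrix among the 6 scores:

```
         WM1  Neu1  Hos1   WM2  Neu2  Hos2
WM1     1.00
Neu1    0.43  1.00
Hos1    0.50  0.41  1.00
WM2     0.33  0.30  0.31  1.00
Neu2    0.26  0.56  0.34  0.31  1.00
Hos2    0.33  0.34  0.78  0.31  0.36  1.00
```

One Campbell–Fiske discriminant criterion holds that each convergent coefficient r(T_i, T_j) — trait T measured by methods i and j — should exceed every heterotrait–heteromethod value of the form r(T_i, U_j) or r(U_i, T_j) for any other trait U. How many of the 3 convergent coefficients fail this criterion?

1

Each convergent coefficient versus the relevant comparison correlations:
WM (methods 1·2): 0.33 vs {0.26, 0.30, 0.33, 0.31} → fail.
Neu (methods 1·2): 0.56 vs {0.30, 0.26, 0.34, 0.34} → pass.
Hos (methods 1·2): 0.78 vs {0.31, 0.33, 0.34, 0.34} → pass.
1 of 3 fail.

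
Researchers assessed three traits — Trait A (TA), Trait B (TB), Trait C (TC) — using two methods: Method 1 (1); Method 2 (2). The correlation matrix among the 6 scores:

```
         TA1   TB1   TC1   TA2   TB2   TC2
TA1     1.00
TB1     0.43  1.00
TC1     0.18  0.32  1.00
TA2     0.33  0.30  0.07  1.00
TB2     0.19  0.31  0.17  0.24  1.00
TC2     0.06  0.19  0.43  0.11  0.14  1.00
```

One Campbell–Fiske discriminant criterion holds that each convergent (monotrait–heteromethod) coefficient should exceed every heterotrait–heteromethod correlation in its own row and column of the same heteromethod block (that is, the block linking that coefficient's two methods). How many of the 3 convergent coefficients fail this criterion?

0

Each convergent coefficient versus the relevant comparison correlations:
TA (methods 1·2): 0.33 vs {0.19, 0.30, 0.06, 0.07} → pass.
TB (methods 1·2): 0.31 vs {0.30, 0.19, 0.19, 0.17} → pass.
TC (methods 1·2): 0.43 vs {0.07, 0.06, 0.17, 0.19} → pass.
0 of 3 fail.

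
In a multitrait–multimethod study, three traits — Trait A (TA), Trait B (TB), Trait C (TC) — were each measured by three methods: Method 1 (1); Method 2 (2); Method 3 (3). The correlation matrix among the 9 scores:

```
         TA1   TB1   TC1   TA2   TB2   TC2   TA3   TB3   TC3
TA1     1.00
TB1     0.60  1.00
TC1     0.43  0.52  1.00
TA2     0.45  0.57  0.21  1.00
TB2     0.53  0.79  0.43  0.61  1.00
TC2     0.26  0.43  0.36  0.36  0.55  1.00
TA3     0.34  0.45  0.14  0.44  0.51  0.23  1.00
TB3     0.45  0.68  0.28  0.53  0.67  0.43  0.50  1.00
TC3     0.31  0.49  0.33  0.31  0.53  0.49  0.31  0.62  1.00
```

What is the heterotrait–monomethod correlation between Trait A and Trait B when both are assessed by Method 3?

Different traits, same method: r(TA3, TB3) = 0.50.

0.50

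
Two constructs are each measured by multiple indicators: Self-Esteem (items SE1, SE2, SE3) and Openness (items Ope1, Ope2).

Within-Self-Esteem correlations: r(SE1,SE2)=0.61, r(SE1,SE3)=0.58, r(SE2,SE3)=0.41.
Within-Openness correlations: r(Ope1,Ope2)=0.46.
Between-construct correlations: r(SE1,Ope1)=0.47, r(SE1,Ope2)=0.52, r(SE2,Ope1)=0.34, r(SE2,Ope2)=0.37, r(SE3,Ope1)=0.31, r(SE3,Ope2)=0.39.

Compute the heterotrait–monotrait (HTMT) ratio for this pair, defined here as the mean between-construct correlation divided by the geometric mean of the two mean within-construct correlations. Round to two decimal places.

Mean heterotrait r = 2.40/6 = 0.4000.
Mean within-SE = 1.60/3 = 0.5333; mean within-Ope = 0.46/1 = 0.4600.
Geometric mean = √(0.5333 × 0.4600) = 0.4953.
HTMT = 0.4000 / 0.4953 = 0.81.

0.81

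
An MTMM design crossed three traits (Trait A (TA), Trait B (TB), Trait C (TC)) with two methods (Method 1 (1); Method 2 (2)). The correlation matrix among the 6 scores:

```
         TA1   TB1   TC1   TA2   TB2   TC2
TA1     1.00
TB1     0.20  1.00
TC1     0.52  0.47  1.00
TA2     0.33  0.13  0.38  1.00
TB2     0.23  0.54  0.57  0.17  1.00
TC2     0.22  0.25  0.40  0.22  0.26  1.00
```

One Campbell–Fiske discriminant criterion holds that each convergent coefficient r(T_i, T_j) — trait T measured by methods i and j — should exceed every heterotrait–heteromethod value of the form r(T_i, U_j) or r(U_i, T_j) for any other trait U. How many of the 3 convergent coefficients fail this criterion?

3

Each convergent coefficient versus the relevant comparison correlations:
TA (methods 1·2): 0.33 vs {0.23, 0.13, 0.22, 0.38} → fail.
TB (methods 1·2): 0.54 vs {0.13, 0.23, 0.25, 0.57} → fail.
TC (methods 1·2): 0.40 vs {0.38, 0.22, 0.57, 0.25} → fail.
3 of 3 fail.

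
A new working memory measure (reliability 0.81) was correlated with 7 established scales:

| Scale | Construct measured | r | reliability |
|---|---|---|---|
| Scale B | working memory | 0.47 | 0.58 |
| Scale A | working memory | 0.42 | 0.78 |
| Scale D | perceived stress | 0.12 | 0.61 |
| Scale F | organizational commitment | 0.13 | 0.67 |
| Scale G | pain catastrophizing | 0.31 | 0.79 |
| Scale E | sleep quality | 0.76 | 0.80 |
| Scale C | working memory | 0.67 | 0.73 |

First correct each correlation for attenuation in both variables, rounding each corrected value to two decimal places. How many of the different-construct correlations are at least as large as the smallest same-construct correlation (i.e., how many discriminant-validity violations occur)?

1

Disattenuated r (r / √(r_scale · r_new)):
  Scale B (conv): 0.47 / √(0.58·0.81) = 0.69
  Scale A (conv): 0.42 / √(0.78·0.81) = 0.53
  Scale D (disc): 0.12 / √(0.61·0.81) = 0.17
  Scale F (disc): 0.13 / √(0.67·0.81) = 0.18
  Scale G (disc): 0.31 / √(0.79·0.81) = 0.39
  Scale E (disc): 0.76 / √(0.80·0.81) = 0.94
  Scale C (conv): 0.67 / √(0.73·0.81) = 0.87
Smallest convergent = 0.53. Discriminant values: 0.17, 0.18, 0.39, 0.94; count ≥ 0.53 → 1.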